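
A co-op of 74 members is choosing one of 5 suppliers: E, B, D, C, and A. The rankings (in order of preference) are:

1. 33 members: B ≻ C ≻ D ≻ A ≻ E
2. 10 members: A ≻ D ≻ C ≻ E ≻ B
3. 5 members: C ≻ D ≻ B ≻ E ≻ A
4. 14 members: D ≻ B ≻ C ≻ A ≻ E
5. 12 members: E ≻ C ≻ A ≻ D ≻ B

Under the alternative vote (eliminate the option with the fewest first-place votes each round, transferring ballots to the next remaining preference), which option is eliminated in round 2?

Round 1: E 12, B 33, D 14, C 5, A 10. Eliminate C.
Round 2: E 12, B 33, D 19, A 10. Eliminate A.

A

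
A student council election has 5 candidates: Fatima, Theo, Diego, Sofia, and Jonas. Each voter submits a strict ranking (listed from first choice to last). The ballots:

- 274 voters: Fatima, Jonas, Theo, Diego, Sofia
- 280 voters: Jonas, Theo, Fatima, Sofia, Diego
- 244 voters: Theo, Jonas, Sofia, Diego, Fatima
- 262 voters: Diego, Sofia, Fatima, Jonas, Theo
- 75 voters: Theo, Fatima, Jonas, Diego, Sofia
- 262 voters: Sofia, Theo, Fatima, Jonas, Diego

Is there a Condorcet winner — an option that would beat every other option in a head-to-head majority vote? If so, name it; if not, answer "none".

Checking pairwise contests:
Theo beats Fatima 861–536.
Jonas beats Theo 816–581.
Fatima beats Diego 891–506.
Theo beats Sofia 873–524.
Fatima beats Jonas 873–524.
Every option loses at least one head-to-head, so there is no Condorcet winner.

none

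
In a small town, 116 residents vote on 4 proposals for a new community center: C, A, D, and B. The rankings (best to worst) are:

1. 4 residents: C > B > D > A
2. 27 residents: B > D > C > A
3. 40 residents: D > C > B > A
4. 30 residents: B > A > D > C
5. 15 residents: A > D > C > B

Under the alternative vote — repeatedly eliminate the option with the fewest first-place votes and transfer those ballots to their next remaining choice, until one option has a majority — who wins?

B

Round 1: C 4, A 15, D 40, B 57. Eliminate C.
Round 2: A 15, D 40, B 61. B has a majority.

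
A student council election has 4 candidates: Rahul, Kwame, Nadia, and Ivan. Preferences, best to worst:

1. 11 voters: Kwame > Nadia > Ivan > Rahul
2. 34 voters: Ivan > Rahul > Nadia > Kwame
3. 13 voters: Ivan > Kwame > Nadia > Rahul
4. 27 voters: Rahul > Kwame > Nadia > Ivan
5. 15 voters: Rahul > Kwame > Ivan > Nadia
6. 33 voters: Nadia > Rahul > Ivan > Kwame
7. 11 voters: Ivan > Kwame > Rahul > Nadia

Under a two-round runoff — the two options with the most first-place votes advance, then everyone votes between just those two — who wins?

Rahul

Round 1 first-place votes: Rahul 42, Kwame 11, Nadia 33, Ivan 58.
Ivan and Rahul advance.
Runoff: Ivan is preferred to Rahul by 69 voters; Rahul by 75.
Rahul wins the runoff.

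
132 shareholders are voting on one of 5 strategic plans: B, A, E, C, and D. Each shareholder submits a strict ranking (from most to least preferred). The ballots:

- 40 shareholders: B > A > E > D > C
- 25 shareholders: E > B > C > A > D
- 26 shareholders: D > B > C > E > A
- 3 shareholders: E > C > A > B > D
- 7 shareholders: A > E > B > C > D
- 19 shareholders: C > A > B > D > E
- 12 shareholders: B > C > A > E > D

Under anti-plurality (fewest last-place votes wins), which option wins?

B

Last-place votes: B 0, A 26, E 19, C 40, D 47.
B is ranked last by the fewest voters, so B wins.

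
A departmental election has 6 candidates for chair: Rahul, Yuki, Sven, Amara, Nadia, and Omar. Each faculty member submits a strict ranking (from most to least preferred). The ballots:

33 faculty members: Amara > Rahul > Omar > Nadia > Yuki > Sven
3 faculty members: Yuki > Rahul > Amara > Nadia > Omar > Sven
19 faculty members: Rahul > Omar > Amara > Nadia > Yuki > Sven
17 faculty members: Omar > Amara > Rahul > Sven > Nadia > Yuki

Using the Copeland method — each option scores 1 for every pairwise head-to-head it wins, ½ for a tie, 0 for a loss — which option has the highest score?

Rahul: beats Yuki, Sven, Nadia, and Omar; loses to Amara → score 4.
Yuki: beats Sven; loses to Rahul, Amara, Nadia, and Omar → score 1.
Sven: loses to Rahul, Yuki, Amara, Nadia, and Omar → score 0.
Amara: beats Rahul, Yuki, Sven, and Nadia; ties Omar → score 4.5.
Nadia: beats Yuki and Sven; loses to Rahul, Amara, and Omar → score 2.
Omar: beats Yuki, Sven, and Nadia; ties Amara; loses to Rahul → score 3.5.
Amara has the best pairwise record.

Amara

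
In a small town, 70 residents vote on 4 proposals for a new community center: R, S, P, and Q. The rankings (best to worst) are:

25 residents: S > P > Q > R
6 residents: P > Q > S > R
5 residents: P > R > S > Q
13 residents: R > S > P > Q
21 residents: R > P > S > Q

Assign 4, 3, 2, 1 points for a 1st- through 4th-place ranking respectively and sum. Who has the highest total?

P

R: 25·1 + 6·1 + 5·3 + 13·4 + 21·4 = 182
S: 25·4 + 6·2 + 5·2 + 13·3 + 21·2 = 203
P: 25·3 + 6·4 + 5·4 + 13·2 + 21·3 = 208
Q: 25·2 + 6·3 + 5·1 + 13·1 + 21·1 = 107
P has the highest Borda score (208).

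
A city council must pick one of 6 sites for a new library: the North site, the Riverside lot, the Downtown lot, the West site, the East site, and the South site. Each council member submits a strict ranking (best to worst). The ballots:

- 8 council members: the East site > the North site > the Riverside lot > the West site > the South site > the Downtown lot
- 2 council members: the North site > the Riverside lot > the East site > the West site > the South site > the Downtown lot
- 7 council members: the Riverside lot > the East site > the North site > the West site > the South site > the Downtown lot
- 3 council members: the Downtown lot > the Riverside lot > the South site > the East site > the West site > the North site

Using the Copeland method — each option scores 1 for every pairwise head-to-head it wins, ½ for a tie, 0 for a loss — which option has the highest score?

the North site: beats the Downtown lot, the West site, and the South site; ties the Riverside lot; loses to the East site → score 3.5.
the Riverside lot: beats the Downtown lot, the West site, the East site, and the South site; ties the North site → score 4.5.
the Downtown lot: loses to the North site, the Riverside lot, the West site, the East site, and the South site → score 0.
the West site: beats the Downtown lot and the South site; loses to the North site, the Riverside lot, and the East site → score 2.
the East site: beats the North site, the Downtown lot, the West site, and the South site; loses to the Riverside lot → score 4.
the South site: beats the Downtown lot; loses to the North site, the Riverside lot, the West site, and the East site → score 1.
the Riverside lot has the best pairwise record.

the Riverside lot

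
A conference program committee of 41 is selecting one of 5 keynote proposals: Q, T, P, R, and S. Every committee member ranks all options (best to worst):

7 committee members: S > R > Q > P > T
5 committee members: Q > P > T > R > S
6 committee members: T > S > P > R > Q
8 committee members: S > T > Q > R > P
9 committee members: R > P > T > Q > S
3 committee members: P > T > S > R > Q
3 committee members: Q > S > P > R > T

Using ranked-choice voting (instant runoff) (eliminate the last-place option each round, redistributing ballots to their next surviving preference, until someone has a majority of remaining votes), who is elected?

T

Round 1: Q 8, T 6, P 3, R 9, S 15. Eliminate P.
Round 2: Q 8, T 9, R 9, S 15. Eliminate Q.
Round 3: T 14, R 9, S 18. Eliminate R.
Round 4: T 23, S 18. T has a majority.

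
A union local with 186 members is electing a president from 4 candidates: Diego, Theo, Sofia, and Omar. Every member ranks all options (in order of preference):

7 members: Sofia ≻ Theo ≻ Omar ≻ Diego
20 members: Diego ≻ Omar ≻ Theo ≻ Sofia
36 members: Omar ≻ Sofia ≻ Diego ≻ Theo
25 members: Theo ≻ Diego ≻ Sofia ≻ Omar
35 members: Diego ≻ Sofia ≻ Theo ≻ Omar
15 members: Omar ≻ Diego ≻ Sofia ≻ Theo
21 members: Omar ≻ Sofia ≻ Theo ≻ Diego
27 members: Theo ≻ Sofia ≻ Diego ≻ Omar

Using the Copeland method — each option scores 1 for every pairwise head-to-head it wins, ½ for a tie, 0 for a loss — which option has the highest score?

Diego: beats Theo, Sofia, and Omar → score 3.
Theo: beats Omar; loses to Diego and Sofia → score 1.
Sofia: beats Theo and Omar; loses to Diego → score 2.
Omar: loses to Diego, Theo, and Sofia → score 0.
Diego has the best pairwise record.

Diego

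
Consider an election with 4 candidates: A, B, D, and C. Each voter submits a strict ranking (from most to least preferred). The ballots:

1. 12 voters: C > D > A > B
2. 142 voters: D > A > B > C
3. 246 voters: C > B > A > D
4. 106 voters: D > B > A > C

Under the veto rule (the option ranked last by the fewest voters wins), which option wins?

Last-place votes: A 0, B 12, D 246, C 248.
A is ranked last by the fewest voters, so A wins.

A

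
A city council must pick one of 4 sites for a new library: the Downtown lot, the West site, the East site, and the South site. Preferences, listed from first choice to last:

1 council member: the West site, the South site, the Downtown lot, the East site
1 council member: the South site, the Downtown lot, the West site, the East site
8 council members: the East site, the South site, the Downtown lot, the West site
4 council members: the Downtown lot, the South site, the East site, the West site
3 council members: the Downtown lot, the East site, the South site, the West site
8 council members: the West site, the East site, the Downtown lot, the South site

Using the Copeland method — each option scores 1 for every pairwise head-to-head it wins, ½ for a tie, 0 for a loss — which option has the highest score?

the East site

the Downtown lot: beats the West site and the South site; loses to the East site → score 2.
the West site: loses to the Downtown lot, the East site, and the South site → score 0.
the East site: beats the Downtown lot, the West site, and the South site → score 3.
the South site: beats the West site; loses to the Downtown lot and the East site → score 1.
the East site has the best pairwise record.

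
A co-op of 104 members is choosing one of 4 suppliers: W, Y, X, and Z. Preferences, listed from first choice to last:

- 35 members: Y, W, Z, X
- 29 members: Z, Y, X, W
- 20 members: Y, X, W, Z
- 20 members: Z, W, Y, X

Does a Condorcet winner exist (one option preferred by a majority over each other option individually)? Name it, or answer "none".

Y vs W: 84–20 for Y.
Y vs X: 104–0 for Y.
Y vs Z: 55–49 for Y.
Y beats every other option head-to-head.

Y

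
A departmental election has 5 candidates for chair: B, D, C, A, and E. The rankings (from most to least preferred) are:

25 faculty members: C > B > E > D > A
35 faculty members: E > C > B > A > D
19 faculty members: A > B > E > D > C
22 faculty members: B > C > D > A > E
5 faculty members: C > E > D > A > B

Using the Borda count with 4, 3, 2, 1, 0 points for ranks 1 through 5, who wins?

B: 25·3 + 35·2 + 19·3 + 22·4 + 5·0 = 290
D: 25·1 + 35·0 + 19·1 + 22·2 + 5·2 = 98
C: 25·4 + 35·3 + 19·0 + 22·3 + 5·4 = 291
A: 25·0 + 35·1 + 19·4 + 22·1 + 5·1 = 138
E: 25·2 + 35·4 + 19·2 + 22·0 + 5·3 = 243
C has the highest Borda score (291).

C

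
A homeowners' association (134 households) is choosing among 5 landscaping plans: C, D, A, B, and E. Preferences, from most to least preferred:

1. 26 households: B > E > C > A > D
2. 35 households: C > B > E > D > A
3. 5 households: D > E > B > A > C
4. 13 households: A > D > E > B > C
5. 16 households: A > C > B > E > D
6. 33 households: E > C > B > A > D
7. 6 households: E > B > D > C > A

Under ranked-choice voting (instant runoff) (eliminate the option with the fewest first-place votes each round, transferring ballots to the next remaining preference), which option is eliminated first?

D

Round 1: C 35, D 5, A 29, B 26, E 39. Eliminate D.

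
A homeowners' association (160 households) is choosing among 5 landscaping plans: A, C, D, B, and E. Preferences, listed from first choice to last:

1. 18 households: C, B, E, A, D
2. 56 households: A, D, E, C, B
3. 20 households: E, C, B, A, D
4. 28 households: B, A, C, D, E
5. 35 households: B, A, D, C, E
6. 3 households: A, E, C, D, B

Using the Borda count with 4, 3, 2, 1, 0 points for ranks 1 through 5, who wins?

A: 18·1 + 56·4 + 20·1 + 28·3 + 35·3 + 3·4 = 463
C: 18·4 + 56·1 + 20·3 + 28·2 + 35·1 + 3·2 = 285
D: 18·0 + 56·3 + 20·0 + 28·1 + 35·2 + 3·1 = 269
B: 18·3 + 56·0 + 20·2 + 28·4 + 35·4 + 3·0 = 346
E: 18·2 + 56·2 + 20·4 + 28·0 + 35·0 + 3·3 = 237
A has the highest Borda score (463).

A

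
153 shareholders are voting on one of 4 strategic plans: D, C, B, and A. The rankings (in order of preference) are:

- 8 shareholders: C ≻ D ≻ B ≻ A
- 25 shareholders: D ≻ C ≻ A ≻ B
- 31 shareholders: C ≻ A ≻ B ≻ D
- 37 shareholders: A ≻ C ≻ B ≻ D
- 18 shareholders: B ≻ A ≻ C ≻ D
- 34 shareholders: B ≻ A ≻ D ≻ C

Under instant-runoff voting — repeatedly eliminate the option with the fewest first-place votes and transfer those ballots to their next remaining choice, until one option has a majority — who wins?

Round 1: D 25, C 39, B 52, A 37. Eliminate D.
Round 2: C 64, B 52, A 37. Eliminate A.
Round 3: C 101, B 52. C has a majority.

C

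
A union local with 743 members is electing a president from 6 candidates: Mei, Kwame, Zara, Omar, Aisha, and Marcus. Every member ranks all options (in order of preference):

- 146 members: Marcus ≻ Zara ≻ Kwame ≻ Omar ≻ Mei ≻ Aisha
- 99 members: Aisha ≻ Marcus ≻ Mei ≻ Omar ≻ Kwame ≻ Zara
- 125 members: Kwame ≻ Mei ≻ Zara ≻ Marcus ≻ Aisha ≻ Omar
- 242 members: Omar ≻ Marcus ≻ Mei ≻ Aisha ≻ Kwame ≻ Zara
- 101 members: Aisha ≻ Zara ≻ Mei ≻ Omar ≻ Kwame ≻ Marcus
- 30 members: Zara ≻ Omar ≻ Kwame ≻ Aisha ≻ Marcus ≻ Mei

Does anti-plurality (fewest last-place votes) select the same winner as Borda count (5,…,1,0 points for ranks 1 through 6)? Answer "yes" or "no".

Anti-plurality — last-place votes: Mei 30, Kwame 0, Zara 341, Omar 125, Aisha 146, Marcus 101. Winner: Kwame.
Borda — scores: Mei 1972, Kwame 1595, Zara 1513, Omar 2022, Aisha 1669, Marcus 2374. Winner: Marcus.
The two methods disagree.

no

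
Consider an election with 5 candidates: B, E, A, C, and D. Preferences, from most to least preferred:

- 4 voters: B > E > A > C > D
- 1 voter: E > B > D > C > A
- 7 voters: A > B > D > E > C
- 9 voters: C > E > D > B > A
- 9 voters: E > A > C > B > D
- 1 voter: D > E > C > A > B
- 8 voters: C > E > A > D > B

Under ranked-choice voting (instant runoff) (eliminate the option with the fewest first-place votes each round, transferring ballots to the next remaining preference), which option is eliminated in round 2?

Round 1: B 4, E 10, A 7, C 17, D 1. Eliminate D.
Round 2: B 4, E 11, A 7, C 17. Eliminate B.

B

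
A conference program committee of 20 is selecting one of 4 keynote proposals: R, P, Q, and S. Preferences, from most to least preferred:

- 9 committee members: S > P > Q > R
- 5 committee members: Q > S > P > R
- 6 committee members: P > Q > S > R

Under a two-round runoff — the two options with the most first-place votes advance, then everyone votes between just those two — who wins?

Round 1 first-place votes: R 0, P 6, Q 5, S 9.
S and P advance.
Runoff: S is preferred to P by 14 voters; P by 6.
S wins the runoff.

S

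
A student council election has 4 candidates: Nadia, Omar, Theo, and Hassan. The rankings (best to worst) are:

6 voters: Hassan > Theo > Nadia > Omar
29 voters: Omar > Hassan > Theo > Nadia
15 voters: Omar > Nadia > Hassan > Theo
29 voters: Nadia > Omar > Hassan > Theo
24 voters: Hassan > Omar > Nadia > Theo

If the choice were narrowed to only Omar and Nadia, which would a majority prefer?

Voters preferring Omar to Nadia: 68; preferring Nadia to Omar: 35.
Omar wins the head-to-head.

Omar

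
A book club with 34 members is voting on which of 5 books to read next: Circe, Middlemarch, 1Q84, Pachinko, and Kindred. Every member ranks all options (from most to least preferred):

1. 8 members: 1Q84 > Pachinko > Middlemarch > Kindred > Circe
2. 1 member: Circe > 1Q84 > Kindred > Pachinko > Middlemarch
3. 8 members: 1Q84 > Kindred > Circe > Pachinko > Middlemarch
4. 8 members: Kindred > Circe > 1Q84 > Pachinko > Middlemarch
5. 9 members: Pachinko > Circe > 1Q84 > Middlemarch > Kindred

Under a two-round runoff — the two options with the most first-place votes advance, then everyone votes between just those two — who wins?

Round 1 first-place votes: Circe 1, Middlemarch 0, 1Q84 16, Pachinko 9, Kindred 8.
1Q84 and Pachinko advance.
Runoff: 1Q84 is preferred to Pachinko by 25 voters; Pachinko by 9.
1Q84 wins the runoff.

1Q84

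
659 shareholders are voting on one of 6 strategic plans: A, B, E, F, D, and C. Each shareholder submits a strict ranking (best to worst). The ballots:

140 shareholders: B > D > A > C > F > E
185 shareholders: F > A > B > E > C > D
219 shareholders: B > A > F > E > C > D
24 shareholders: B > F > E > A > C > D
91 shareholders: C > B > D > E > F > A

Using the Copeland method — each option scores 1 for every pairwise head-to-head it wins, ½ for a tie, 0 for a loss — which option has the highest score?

A: beats E, F, D, and C; loses to B → score 4.
B: beats A, E, F, D, and C → score 5.
E: beats D and C; loses to A, B, and F → score 2.
F: beats E, D, and C; loses to A and B → score 3.
D: loses to A, B, E, F, and C → score 0.
C: beats D; loses to A, B, E, and F → score 1.
B has the best pairwise record.

B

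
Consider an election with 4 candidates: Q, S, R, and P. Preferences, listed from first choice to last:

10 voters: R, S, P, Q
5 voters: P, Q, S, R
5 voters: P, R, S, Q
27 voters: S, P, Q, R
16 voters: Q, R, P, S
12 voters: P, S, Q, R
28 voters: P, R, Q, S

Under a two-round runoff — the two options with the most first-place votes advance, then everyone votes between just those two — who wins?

Round 1 first-place votes: Q 16, S 27, R 10, P 50.
P and S advance.
Runoff: P is preferred to S by 66 voters; S by 37.
P wins the runoff.

P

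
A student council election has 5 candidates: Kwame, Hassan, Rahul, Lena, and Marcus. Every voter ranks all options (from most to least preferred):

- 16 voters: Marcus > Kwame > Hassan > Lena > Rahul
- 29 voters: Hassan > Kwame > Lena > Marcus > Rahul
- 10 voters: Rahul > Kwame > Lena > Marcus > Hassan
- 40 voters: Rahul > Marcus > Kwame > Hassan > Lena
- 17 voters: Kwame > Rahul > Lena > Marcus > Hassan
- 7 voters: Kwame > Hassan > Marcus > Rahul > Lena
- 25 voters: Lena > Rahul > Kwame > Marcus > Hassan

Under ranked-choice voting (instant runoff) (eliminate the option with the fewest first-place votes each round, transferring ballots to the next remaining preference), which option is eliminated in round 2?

Round 1: Kwame 24, Hassan 29, Rahul 50, Lena 25, Marcus 16. Eliminate Marcus.
Round 2: Kwame 40, Hassan 29, Rahul 50, Lena 25. Eliminate Lena.

Lena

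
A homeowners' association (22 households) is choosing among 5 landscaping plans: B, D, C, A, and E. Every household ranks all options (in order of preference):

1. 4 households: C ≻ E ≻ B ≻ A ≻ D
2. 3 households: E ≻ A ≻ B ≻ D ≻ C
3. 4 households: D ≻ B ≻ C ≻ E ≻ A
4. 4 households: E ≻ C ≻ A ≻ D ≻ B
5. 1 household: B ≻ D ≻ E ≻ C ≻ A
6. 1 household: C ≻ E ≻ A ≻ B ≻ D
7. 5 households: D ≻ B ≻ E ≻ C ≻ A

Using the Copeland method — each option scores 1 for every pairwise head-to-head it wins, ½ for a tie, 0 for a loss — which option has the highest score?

E

B: beats C and A; loses to D and E → score 2.
D: beats B and C; loses to A and E → score 2.
C: beats A; loses to B, D, and E → score 1.
A: beats D; loses to B, C, and E → score 1.
E: beats B, D, C, and A → score 4.
E has the best pairwise record.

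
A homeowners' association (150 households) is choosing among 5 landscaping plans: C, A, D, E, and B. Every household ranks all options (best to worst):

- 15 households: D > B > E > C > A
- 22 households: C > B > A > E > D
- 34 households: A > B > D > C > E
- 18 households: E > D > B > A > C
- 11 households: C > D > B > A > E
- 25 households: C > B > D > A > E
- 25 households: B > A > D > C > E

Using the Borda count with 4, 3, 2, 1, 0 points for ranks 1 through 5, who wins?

C: 15·1 + 22·4 + 34·1 + 18·0 + 11·4 + 25·4 + 25·1 = 306
A: 15·0 + 22·2 + 34·4 + 18·1 + 11·1 + 25·1 + 25·3 = 309
D: 15·4 + 22·0 + 34·2 + 18·3 + 11·3 + 25·2 + 25·2 = 315
E: 15·2 + 22·1 + 34·0 + 18·4 + 11·0 + 25·0 + 25·0 = 124
B: 15·3 + 22·3 + 34·3 + 18·2 + 11·2 + 25·3 + 25·4 = 446
B has the highest Borda score (446).

B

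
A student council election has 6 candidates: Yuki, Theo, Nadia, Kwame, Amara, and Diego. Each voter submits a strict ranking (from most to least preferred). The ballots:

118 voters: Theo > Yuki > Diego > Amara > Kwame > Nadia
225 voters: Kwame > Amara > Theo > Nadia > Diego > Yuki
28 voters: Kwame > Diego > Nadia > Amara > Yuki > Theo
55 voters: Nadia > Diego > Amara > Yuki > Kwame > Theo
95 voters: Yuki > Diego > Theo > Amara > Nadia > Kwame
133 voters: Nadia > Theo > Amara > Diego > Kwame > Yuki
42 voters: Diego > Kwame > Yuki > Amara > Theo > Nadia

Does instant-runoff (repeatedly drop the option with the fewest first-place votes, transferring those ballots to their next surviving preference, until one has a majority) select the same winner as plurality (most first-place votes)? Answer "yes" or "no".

yes

Instant-runoff — R1 Yuki 95, Theo 118, Nadia 188, Kwame 253, Amara 0, Diego 42 (Amara out); R2 Yuki 95, Theo 118, Nadia 188, Kwame 253, Diego 42 (Diego out); R3 Yuki 95, Theo 118, Nadia 188, Kwame 295 (Yuki out); R4 Theo 213, Nadia 188, Kwame 295 (Nadia out); R5 Theo 346, Kwame 350 (Kwame winner). Winner: Kwame.
Plurality — first-place votes: Yuki 95, Theo 118, Nadia 188, Kwame 253, Amara 0, Diego 42. Winner: Kwame.
The two methods agree.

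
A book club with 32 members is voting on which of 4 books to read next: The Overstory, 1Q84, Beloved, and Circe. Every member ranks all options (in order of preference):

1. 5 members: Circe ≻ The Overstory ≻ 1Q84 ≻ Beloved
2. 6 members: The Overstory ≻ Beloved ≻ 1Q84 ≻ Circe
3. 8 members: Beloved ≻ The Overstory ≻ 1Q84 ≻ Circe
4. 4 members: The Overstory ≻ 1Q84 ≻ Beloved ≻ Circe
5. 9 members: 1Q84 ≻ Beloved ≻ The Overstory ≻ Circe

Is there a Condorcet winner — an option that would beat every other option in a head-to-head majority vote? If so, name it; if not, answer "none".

none

Checking pairwise contests:
Beloved beats The Overstory 17–15.
The Overstory beats 1Q84 23–9.
1Q84 beats Beloved 18–14.
The Overstory beats Circe 27–5.
Every option loses at least one head-to-head, so there is no Condorcet winner.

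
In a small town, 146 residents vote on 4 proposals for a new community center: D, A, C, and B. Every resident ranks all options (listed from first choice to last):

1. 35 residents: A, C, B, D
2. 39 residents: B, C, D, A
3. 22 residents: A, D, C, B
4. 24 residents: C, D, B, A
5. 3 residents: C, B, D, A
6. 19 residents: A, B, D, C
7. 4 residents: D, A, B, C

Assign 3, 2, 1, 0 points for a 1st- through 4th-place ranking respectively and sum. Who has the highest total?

D: 35·0 + 39·1 + 22·2 + 24·2 + 3·1 + 19·1 + 4·3 = 165
A: 35·3 + 39·0 + 22·3 + 24·0 + 3·0 + 19·3 + 4·2 = 236
C: 35·2 + 39·2 + 22·1 + 24·3 + 3·3 + 19·0 + 4·0 = 251
B: 35·1 + 39·3 + 22·0 + 24·1 + 3·2 + 19·2 + 4·1 = 224
C has the highest Borda score (251).

C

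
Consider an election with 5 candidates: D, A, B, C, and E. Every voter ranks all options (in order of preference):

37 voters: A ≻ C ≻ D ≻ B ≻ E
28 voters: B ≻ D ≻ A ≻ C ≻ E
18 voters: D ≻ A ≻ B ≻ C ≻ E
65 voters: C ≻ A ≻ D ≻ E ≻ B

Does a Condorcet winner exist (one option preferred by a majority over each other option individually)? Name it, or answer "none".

A vs D: 102–46 for A.
A vs B: 120–28 for A.
A vs C: 83–65 for A.
A vs E: 148–0 for A.
A beats every other option head-to-head.

A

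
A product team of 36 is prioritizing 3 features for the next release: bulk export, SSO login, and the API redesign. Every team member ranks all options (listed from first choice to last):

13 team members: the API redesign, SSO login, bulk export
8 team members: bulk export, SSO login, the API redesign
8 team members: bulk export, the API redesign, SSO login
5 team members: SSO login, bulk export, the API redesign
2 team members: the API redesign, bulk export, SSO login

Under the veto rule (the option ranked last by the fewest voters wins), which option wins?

SSO login

Last-place votes: bulk export 13, SSO login 10, the API redesign 13.
SSO login is ranked last by the fewest voters, so SSO login wins.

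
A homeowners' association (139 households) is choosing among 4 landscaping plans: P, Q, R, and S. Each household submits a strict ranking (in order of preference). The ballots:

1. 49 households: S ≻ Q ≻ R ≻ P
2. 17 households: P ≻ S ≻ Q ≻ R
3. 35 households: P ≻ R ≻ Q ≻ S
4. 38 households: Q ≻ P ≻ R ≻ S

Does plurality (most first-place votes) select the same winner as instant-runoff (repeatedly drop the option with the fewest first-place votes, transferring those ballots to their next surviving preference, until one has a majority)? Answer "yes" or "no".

Plurality — first-place votes: P 52, Q 38, R 0, S 49. Winner: P.
Instant-runoff — R1 P 52, Q 38, R 0, S 49 (R out); R2 P 52, Q 38, S 49 (Q out); R3 P 90, S 49 (P winner). Winner: P.
The two methods agree.

yes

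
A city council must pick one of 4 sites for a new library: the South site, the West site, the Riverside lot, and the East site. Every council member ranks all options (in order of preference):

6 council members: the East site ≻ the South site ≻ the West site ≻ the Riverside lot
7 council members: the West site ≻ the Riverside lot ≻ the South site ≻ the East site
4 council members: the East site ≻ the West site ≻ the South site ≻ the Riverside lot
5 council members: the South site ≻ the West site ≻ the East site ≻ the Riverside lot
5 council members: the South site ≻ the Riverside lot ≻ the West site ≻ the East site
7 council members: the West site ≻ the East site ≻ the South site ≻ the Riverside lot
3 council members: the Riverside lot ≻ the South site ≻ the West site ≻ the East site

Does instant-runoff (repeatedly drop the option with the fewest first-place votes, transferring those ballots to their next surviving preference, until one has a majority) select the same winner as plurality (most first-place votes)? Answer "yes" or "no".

Instant-runoff — R1 the South site 10, the West site 14, the Riverside lot 3, the East site 10 (the Riverside lot out); R2 the South site 13, the West site 14, the East site 10 (the East site out); R3 the South site 19, the West site 18 (the South site winner). Winner: the South site.
Plurality — first-place votes: the South site 10, the West site 14, the Riverside lot 3, the East site 10. Winner: the West site.
The two methods disagree.

no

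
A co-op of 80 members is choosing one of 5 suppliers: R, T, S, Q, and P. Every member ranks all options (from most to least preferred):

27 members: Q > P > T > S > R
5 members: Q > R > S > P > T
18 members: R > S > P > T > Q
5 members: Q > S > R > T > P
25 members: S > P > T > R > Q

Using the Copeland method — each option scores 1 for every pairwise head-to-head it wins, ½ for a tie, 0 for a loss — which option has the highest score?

S

R: beats Q; loses to T, S, and P → score 1.
T: beats R and Q; loses to S and P → score 2.
S: beats R, T, Q, and P → score 4.
Q: loses to R, T, S, and P → score 0.
P: beats R, T, and Q; loses to S → score 3.
S has the best pairwise record.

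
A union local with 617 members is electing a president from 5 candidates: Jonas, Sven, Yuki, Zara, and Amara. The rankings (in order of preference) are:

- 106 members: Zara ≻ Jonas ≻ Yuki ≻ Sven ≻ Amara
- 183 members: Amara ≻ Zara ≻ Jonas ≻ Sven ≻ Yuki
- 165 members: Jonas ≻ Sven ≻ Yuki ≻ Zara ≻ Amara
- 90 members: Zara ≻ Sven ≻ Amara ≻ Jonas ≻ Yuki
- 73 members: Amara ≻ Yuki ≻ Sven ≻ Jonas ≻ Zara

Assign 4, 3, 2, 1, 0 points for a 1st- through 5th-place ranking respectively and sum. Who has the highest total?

Jonas

Jonas: 106·3 + 183·2 + 165·4 + 90·1 + 73·1 = 1507
Sven: 106·1 + 183·1 + 165·3 + 90·3 + 73·2 = 1200
Yuki: 106·2 + 183·0 + 165·2 + 90·0 + 73·3 = 761
Zara: 106·4 + 183·3 + 165·1 + 90·4 + 73·0 = 1498
Amara: 106·0 + 183·4 + 165·0 + 90·2 + 73·4 = 1204
Jonas has the highest Borda score (1507).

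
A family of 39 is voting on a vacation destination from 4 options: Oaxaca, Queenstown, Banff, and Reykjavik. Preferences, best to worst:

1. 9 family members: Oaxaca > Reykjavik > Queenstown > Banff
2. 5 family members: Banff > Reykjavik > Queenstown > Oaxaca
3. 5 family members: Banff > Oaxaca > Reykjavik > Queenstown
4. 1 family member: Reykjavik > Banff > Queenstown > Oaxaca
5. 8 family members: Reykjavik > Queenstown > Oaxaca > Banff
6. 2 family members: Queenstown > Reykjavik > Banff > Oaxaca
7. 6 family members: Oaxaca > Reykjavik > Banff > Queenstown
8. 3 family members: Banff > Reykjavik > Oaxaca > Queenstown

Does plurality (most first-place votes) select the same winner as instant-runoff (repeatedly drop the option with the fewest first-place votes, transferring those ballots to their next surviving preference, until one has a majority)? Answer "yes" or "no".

yes

Plurality — first-place votes: Oaxaca 15, Queenstown 2, Banff 13, Reykjavik 9. Winner: Oaxaca.
Instant-runoff — R1 Oaxaca 15, Queenstown 2, Banff 13, Reykjavik 9 (Queenstown out); R2 Oaxaca 15, Banff 13, Reykjavik 11 (Reykjavik out); R3 Oaxaca 23, Banff 16 (Oaxaca winner). Winner: Oaxaca.
The two methods agree.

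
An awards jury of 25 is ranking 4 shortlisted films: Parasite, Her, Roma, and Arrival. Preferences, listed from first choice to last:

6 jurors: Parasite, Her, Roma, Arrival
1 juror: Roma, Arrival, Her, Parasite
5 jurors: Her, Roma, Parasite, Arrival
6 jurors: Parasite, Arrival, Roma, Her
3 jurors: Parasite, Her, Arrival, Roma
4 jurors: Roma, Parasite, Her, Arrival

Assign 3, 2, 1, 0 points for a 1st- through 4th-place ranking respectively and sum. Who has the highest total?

Parasite

Parasite: 6·3 + 1·0 + 5·1 + 6·3 + 3·3 + 4·2 = 58
Her: 6·2 + 1·1 + 5·3 + 6·0 + 3·2 + 4·1 = 38
Roma: 6·1 + 1·3 + 5·2 + 6·1 + 3·0 + 4·3 = 37
Arrival: 6·0 + 1·2 + 5·0 + 6·2 + 3·1 + 4·0 = 17
Parasite has the highest Borda score (58).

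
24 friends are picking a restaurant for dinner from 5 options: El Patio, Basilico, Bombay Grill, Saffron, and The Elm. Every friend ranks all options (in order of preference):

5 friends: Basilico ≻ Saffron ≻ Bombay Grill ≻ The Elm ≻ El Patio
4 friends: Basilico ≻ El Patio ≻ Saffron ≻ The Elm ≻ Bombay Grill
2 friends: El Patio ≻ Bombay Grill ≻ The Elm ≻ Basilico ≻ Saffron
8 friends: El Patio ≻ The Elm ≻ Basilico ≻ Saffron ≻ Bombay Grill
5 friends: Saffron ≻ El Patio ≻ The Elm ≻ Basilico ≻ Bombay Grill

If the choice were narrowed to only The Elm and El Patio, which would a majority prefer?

Voters preferring The Elm to El Patio: 5; preferring El Patio to The Elm: 19.
El Patio wins the head-to-head.

El Patio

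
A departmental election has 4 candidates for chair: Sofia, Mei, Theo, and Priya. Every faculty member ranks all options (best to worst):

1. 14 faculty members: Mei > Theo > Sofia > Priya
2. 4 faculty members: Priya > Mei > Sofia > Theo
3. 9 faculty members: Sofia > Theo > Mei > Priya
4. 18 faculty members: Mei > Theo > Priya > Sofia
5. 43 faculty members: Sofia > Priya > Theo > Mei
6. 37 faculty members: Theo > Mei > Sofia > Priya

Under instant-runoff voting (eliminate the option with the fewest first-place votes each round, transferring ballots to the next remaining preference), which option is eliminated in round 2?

Mei

Round 1: Sofia 52, Mei 32, Theo 37, Priya 4. Eliminate Priya.
Round 2: Sofia 52, Mei 36, Theo 37. Eliminate Mei.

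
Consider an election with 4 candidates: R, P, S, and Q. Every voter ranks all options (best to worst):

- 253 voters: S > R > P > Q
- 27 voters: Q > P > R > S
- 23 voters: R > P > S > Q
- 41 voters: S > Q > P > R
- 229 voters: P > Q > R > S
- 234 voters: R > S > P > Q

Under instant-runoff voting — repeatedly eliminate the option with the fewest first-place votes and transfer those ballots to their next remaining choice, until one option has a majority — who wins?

Round 1: R 257, P 229, S 294, Q 27. Eliminate Q.
Round 2: R 257, P 256, S 294. Eliminate P.
Round 3: R 513, S 294. R has a majority.

R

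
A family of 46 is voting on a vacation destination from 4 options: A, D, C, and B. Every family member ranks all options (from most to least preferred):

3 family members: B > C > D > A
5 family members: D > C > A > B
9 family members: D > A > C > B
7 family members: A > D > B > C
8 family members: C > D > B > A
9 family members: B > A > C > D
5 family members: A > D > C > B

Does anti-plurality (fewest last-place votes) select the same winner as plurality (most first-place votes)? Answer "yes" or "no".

Anti-plurality — last-place votes: A 11, D 9, C 7, B 19. Winner: C.
Plurality — first-place votes: A 12, D 14, C 8, B 12. Winner: D.
The two methods disagree.

no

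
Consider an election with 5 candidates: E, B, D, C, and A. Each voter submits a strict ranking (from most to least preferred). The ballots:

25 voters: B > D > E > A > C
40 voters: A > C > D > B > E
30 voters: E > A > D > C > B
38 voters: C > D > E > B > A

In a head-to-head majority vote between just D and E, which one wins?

Voters preferring D to E: 103; preferring E to D: 30.
D wins the head-to-head.

D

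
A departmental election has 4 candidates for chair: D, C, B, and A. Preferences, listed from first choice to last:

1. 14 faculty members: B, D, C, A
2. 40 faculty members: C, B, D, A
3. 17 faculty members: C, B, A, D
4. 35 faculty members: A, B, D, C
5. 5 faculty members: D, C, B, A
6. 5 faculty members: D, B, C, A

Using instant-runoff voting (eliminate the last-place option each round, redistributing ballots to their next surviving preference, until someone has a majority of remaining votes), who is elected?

Round 1: D 10, C 57, B 14, A 35. Eliminate D.
Round 2: C 62, B 19, A 35. C has a majority.

C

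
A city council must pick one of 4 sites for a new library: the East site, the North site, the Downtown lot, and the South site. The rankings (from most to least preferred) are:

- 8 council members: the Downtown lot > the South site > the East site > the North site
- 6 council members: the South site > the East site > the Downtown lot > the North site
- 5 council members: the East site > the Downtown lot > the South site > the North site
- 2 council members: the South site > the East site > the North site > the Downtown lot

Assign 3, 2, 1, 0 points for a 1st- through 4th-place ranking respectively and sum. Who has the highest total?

the South site

the East site: 8·1 + 6·2 + 5·3 + 2·2 = 39
the North site: 8·0 + 6·0 + 5·0 + 2·1 = 2
the Downtown lot: 8·3 + 6·1 + 5·2 + 2·0 = 40
the South site: 8·2 + 6·3 + 5·1 + 2·3 = 45
the South site has the highest Borda score (45).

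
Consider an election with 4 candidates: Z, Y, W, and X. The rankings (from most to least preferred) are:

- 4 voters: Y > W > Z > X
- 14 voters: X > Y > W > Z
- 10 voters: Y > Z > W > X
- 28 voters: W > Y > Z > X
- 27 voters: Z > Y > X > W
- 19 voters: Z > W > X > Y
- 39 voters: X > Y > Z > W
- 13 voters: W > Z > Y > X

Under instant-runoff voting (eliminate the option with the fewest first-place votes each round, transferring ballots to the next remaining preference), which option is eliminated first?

Y

Round 1: Z 46, Y 14, W 41, X 53. Eliminate Y.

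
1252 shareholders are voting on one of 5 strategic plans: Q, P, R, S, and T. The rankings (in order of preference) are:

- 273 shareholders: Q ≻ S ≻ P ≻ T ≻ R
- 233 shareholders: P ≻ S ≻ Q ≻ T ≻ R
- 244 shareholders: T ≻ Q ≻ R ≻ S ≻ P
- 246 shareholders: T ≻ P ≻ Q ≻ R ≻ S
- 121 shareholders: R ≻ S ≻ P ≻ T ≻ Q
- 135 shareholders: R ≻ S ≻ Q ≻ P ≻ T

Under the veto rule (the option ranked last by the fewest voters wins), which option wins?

Last-place votes: Q 121, P 244, R 506, S 246, T 135.
Q is ranked last by the fewest voters, so Q wins.

Q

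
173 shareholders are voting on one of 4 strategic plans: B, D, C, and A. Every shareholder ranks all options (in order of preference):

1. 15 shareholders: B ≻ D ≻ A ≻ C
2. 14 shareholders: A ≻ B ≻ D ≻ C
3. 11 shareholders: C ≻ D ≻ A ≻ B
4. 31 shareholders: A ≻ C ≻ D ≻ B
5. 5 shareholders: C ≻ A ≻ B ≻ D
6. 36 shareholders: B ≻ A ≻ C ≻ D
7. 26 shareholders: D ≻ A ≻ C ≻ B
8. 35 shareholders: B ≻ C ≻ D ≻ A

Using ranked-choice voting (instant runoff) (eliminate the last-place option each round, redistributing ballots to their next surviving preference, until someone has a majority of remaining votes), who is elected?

A

Round 1: B 86, D 26, C 16, A 45. Eliminate C.
Round 2: B 86, D 37, A 50. Eliminate D.
Round 3: B 86, A 87. A has a majority.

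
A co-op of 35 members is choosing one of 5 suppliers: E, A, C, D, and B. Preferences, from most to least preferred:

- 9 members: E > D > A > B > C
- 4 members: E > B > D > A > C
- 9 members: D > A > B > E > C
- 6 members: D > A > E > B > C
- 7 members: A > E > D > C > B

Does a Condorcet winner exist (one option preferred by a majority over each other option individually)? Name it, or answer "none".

none

Checking pairwise contests:
A beats E 22–13.
D beats A 28–7.
E beats C 35–0.
E beats D 20–15.
E beats B 26–9.
Every option loses at least one head-to-head, so there is no Condorcet winner.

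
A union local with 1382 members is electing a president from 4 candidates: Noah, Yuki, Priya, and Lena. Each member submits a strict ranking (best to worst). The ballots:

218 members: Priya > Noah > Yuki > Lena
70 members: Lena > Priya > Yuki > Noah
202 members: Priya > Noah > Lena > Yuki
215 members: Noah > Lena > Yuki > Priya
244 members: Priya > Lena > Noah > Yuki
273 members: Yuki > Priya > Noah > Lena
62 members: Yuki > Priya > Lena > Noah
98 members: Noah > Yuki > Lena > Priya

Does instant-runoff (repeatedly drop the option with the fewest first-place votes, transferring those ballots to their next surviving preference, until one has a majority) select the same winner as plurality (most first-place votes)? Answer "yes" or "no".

yes

Instant-runoff — R1 Noah 313, Yuki 335, Priya 664, Lena 70 (Lena out); R2 Noah 313, Yuki 335, Priya 734 (Priya winner). Winner: Priya.
Plurality — first-place votes: Noah 313, Yuki 335, Priya 664, Lena 70. Winner: Priya.
The two methods agree.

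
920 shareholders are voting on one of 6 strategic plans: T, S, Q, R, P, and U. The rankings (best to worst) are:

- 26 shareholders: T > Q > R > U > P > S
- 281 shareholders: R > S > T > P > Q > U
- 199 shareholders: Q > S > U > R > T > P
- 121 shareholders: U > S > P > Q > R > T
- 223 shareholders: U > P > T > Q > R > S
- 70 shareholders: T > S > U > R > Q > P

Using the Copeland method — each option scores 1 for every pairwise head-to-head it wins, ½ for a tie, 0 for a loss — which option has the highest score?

T: beats Q and P; loses to S, R, and U → score 2.
S: beats T, Q, P, and U; loses to R → score 4.
Q: beats R and U; loses to T, S, and P → score 2.
R: beats T, S, and P; loses to Q and U → score 3.
P: beats Q; loses to T, S, R, and U → score 1.
U: beats T, R, and P; loses to S and Q → score 3.
S has the best pairwise record.

S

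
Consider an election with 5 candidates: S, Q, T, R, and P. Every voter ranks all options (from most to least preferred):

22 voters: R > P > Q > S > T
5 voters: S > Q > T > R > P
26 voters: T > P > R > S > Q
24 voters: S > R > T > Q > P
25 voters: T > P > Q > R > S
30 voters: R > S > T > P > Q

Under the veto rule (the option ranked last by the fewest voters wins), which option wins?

Last-place votes: S 25, Q 56, T 22, R 0, P 29.
R is ranked last by the fewest voters, so R wins.

R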